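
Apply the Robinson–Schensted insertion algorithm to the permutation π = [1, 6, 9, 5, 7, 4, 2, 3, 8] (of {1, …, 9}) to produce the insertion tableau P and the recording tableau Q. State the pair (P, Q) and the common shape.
P = [1, 2, 3, 8] / [4, 7] / [5, 9] / [6];  Q = [1, 2, 3, 9] / [4, 5] / [6, 8] / [7];  common shape = (4, 2, 2, 1)

Row-insert the values π_1, π_2, … into P one at a time, bumping the leftmost entry strictly greater than the inserted value down to the next row. The recording tableau Q records, in position (i, j), the step at which that cell was added to P.
  Insert 1 (step 1): P = [1];  Q = [1]
  Insert 6 (step 2): P = [1, 6];  Q = [1, 2]
  Insert 9 (step 3): P = [1, 6, 9];  Q = [1, 2, 3]
  Insert 5 (step 4): P = [1, 5, 9] / [6];  Q = [1, 2, 3] / [4]
  Insert 7 (step 5): P = [1, 5, 7] / [6, 9];  Q = [1, 2, 3] / [4, 5]
  Insert 4 (step 6): P = [1, 4, 7] / [5, 9] / [6];  Q = [1, 2, 3] / [4, 5] / [6]
  Insert 2 (step 7): P = [1, 2, 7] / [4, 9] / [5] / [6];  Q = [1, 2, 3] / [4, 5] / [6] / [7]
  Insert 3 (step 8): P = [1, 2, 3] / [4, 7] / [5, 9] / [6];  Q = [1, 2, 3] / [4, 5] / [6, 8] / [7]
  Insert 8 (step 9): P = [1, 2, 3, 8] / [4, 7] / [5, 9] / [6];  Q = [1, 2, 3, 9] / [4, 5] / [6, 8] / [7]
Final shape: (4, 2, 2, 1).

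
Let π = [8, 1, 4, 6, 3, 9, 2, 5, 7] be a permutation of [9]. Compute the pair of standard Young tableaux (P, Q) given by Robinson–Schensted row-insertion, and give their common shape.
P = [1, 2, 5, 7] / [3, 6, 9] / [4] / [8];  Q = [1, 3, 4, 6] / [2, 8, 9] / [5] / [7];  common shape = (4, 3, 1, 1)

Row-insert the values π_1, π_2, … into P one at a time, bumping the leftmost entry strictly greater than the inserted value down to the next row. The recording tableau Q records, in position (i, j), the step at which that cell was added to P.
  Insert 8 (step 1): P = [8];  Q = [1]
  Insert 1 (step 2): P = [1] / [8];  Q = [1] / [2]
  Insert 4 (step 3): P = [1, 4] / [8];  Q = [1, 3] / [2]
  Insert 6 (step 4): P = [1, 4, 6] / [8];  Q = [1, 3, 4] / [2]
  Insert 3 (step 5): P = [1, 3, 6] / [4] / [8];  Q = [1, 3, 4] / [2] / [5]
  Insert 9 (step 6): P = [1, 3, 6, 9] / [4] / [8];  Q = [1, 3, 4, 6] / [2] / [5]
  Insert 2 (step 7): P = [1, 2, 6, 9] / [3] / [4] / [8];  Q = [1, 3, 4, 6] / [2] / [5] / [7]
  Insert 5 (step 8): P = [1, 2, 5, 9] / [3, 6] / [4] / [8];  Q = [1, 3, 4, 6] / [2, 8] / [5] / [7]
  Insert 7 (step 9): P = [1, 2, 5, 7] / [3, 6, 9] / [4] / [8];  Q = [1, 3, 4, 6] / [2, 8, 9] / [5] / [7]
Final shape: (4, 3, 1, 1).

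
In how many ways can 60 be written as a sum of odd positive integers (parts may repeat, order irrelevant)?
p_odd(60) = 10880

Enumerate partitions using only odd parts via the recurrence o(n, m) = o(n, m−2) + o(n−m, m) over odd m, starting from the largest odd part ≤ n. This gives p_odd(60) = 10880. (Euler's theorem: equals the count of distinct-part partitions.)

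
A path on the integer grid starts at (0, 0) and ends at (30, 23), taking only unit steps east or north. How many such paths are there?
Number of paths = 623404249591760

A monotone lattice path from (0, 0) to (30, 23) consists of 30 east steps and 23 north steps in some order, so it is determined by which 30 of the 53 steps are east. The count is C(53, 30) = 623404249591760.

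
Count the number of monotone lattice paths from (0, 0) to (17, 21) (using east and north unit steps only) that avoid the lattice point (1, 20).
Number of paths = 28781143023

Total paths from (0, 0) to (17, 21): C(38, 17) = 28781143380. Paths through (1, 20): (paths (0, 0) → (1, 20)) × (paths (1, 20) → (17, 21)) = C(21, 1) · C(17, 16) = 21 · 17 = 357. Avoidance count = 28781143380 − 357 = 28781143023.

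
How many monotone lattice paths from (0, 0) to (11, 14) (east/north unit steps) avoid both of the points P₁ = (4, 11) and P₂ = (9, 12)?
Number of paths = 2579160

Inclusion–exclusion. Total paths: C(25, 11) = 4457400. Through P₁: C(15, 4)·C(10, 7) = 163800. Through P₂: C(21, 9)·C(4, 2) = 1763580. Since P₁ is strictly southwest of P₂, a monotone path through both must visit P₁ then P₂; paths through both = C(15, 4)·C(6, 5)·C(4, 2) = 49140. Avoid both = 4457400 − 163800 − 1763580 + 49140 = 2579160.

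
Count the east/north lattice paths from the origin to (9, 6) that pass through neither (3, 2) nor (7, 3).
Number of paths = 2205

Inclusion–exclusion. Total paths: C(15, 9) = 5005. Through P₁: C(5, 3)·C(10, 6) = 2100. Through P₂: C(10, 7)·C(5, 2) = 1200. Since P₁ is strictly southwest of P₂, a monotone path through both must visit P₁ then P₂; paths through both = C(5, 3)·C(5, 4)·C(5, 2) = 500. Avoid both = 5005 − 2100 − 1200 + 500 = 2205.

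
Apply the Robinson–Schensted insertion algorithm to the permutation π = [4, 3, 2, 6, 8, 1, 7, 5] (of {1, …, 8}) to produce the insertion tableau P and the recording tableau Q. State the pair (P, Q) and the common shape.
P = [1, 5, 7] / [2, 6] / [3, 8] / [4];  Q = [1, 4, 5] / [2, 7] / [3, 8] / [6];  common shape = (3, 2, 2, 1)

Row-insert the values π_1, π_2, … into P one at a time, bumping the leftmost entry strictly greater than the inserted value down to the next row. The recording tableau Q records, in position (i, j), the step at which that cell was added to P.
  Insert 4 (step 1): P = [4];  Q = [1]
  Insert 3 (step 2): P = [3] / [4];  Q = [1] / [2]
  Insert 2 (step 3): P = [2] / [3] / [4];  Q = [1] / [2] / [3]
  Insert 6 (step 4): P = [2, 6] / [3] / [4];  Q = [1, 4] / [2] / [3]
  Insert 8 (step 5): P = [2, 6, 8] / [3] / [4];  Q = [1, 4, 5] / [2] / [3]
  Insert 1 (step 6): P = [1, 6, 8] / [2] / [3] / [4];  Q = [1, 4, 5] / [2] / [3] / [6]
  Insert 7 (step 7): P = [1, 6, 7] / [2, 8] / [3] / [4];  Q = [1, 4, 5] / [2, 7] / [3] / [6]
  Insert 5 (step 8): P = [1, 5, 7] / [2, 6] / [3, 8] / [4];  Q = [1, 4, 5] / [2, 7] / [3, 8] / [6]
Final shape: (3, 2, 2, 1).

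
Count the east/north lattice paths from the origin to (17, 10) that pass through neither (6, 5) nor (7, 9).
Number of paths = 6317839

Inclusion–exclusion. Total paths: C(27, 17) = 8436285. Through P₁: C(11, 6)·C(16, 11) = 2018016. Through P₂: C(16, 7)·C(11, 10) = 125840. Since P₁ is strictly southwest of P₂, a monotone path through both must visit P₁ then P₂; paths through both = C(11, 6)·C(5, 1)·C(11, 10) = 25410. Avoid both = 8436285 − 2018016 − 125840 + 25410 = 6317839.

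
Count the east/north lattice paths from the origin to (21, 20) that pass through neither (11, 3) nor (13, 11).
Number of paths = 205775066640

Inclusion–exclusion. Total paths: C(41, 21) = 269128937220. Through P₁: C(14, 11)·C(27, 10) = 3070807740. Through P₂: C(24, 13)·C(17, 8) = 60681260640. Since P₁ is strictly southwest of P₂, a monotone path through both must visit P₁ then P₂; paths through both = C(14, 11)·C(10, 2)·C(17, 8) = 398197800. Avoid both = 269128937220 − 3070807740 − 60681260640 + 398197800 = 205775066640.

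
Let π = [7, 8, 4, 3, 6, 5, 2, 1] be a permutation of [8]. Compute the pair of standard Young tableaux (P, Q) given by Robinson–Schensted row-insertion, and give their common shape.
P = [1, 5] / [2, 6] / [3, 8] / [4] / [7];  Q = [1, 2] / [3, 5] / [4, 6] / [7] / [8];  common shape = (2, 2, 2, 1, 1)

Row-insert the values π_1, π_2, … into P one at a time, bumping the leftmost entry strictly greater than the inserted value down to the next row. The recording tableau Q records, in position (i, j), the step at which that cell was added to P.
  Insert 7 (step 1): P = [7];  Q = [1]
  Insert 8 (step 2): P = [7, 8];  Q = [1, 2]
  Insert 4 (step 3): P = [4, 8] / [7];  Q = [1, 2] / [3]
  Insert 3 (step 4): P = [3, 8] / [4] / [7];  Q = [1, 2] / [3] / [4]
  Insert 6 (step 5): P = [3, 6] / [4, 8] / [7];  Q = [1, 2] / [3, 5] / [4]
  Insert 5 (step 6): P = [3, 5] / [4, 6] / [7, 8];  Q = [1, 2] / [3, 5] / [4, 6]
  Insert 2 (step 7): P = [2, 5] / [3, 6] / [4, 8] / [7];  Q = [1, 2] / [3, 5] / [4, 6] / [7]
  Insert 1 (step 8): P = [1, 5] / [2, 6] / [3, 8] / [4] / [7];  Q = [1, 2] / [3, 5] / [4, 6] / [7] / [8]
Final shape: (2, 2, 2, 1, 1).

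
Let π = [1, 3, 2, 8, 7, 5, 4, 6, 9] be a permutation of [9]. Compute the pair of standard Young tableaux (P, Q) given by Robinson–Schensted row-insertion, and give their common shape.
P = [1, 2, 4, 6, 9] / [3, 5] / [7] / [8];  Q = [1, 2, 4, 8, 9] / [3, 5] / [6] / [7];  common shape = (5, 2, 1, 1)

Row-insert the values π_1, π_2, … into P one at a time, bumping the leftmost entry strictly greater than the inserted value down to the next row. The recording tableau Q records, in position (i, j), the step at which that cell was added to P.
  Insert 1 (step 1): P = [1];  Q = [1]
  Insert 3 (step 2): P = [1, 3];  Q = [1, 2]
  Insert 2 (step 3): P = [1, 2] / [3];  Q = [1, 2] / [3]
  Insert 8 (step 4): P = [1, 2, 8] / [3];  Q = [1, 2, 4] / [3]
  Insert 7 (step 5): P = [1, 2, 7] / [3, 8];  Q = [1, 2, 4] / [3, 5]
  Insert 5 (step 6): P = [1, 2, 5] / [3, 7] / [8];  Q = [1, 2, 4] / [3, 5] / [6]
  Insert 4 (step 7): P = [1, 2, 4] / [3, 5] / [7] / [8];  Q = [1, 2, 4] / [3, 5] / [6] / [7]
  Insert 6 (step 8): P = [1, 2, 4, 6] / [3, 5] / [7] / [8];  Q = [1, 2, 4, 8] / [3, 5] / [6] / [7]
  Insert 9 (step 9): P = [1, 2, 4, 6, 9] / [3, 5] / [7] / [8];  Q = [1, 2, 4, 8, 9] / [3, 5] / [6] / [7]
Final shape: (5, 2, 1, 1).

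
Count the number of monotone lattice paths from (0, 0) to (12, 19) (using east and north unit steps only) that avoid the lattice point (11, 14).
Number of paths = 114376125

Total paths from (0, 0) to (12, 19): C(31, 12) = 141120525. Paths through (11, 14): (paths (0, 0) → (11, 14)) × (paths (11, 14) → (12, 19)) = C(25, 11) · C(6, 1) = 4457400 · 6 = 26744400. Avoidance count = 141120525 − 26744400 = 114376125.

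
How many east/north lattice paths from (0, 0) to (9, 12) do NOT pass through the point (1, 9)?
Number of paths = 292280

Total paths from (0, 0) to (9, 12): C(21, 9) = 293930. Paths through (1, 9): (paths (0, 0) → (1, 9)) × (paths (1, 9) → (9, 12)) = C(10, 1) · C(11, 8) = 10 · 165 = 1650. Avoidance count = 293930 − 1650 = 292280.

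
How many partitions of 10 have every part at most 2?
p(10, parts ≤ 2) = 6

Partitions of 10 with all parts ≤ 2: 2+2+2+2+2, 2+2+2+2+1+1, 2+2+2+1+1+1+1, 2+2+1+1+1+1+1+1, 2+1+1+1+1+1+1+1+1, 1+1+1+1+1+1+1+1+1+1. Count = 6.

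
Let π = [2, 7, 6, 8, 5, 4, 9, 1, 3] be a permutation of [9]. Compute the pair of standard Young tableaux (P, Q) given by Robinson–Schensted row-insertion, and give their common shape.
P = [1, 3, 8, 9] / [2, 4] / [5] / [6] / [7];  Q = [1, 2, 4, 7] / [3, 9] / [5] / [6] / [8];  common shape = (4, 2, 1, 1, 1)

Row-insert the values π_1, π_2, … into P one at a time, bumping the leftmost entry strictly greater than the inserted value down to the next row. The recording tableau Q records, in position (i, j), the step at which that cell was added to P.
  Insert 2 (step 1): P = [2];  Q = [1]
  Insert 7 (step 2): P = [2, 7];  Q = [1, 2]
  Insert 6 (step 3): P = [2, 6] / [7];  Q = [1, 2] / [3]
  Insert 8 (step 4): P = [2, 6, 8] / [7];  Q = [1, 2, 4] / [3]
  Insert 5 (step 5): P = [2, 5, 8] / [6] / [7];  Q = [1, 2, 4] / [3] / [5]
  Insert 4 (step 6): P = [2, 4, 8] / [5] / [6] / [7];  Q = [1, 2, 4] / [3] / [5] / [6]
  Insert 9 (step 7): P = [2, 4, 8, 9] / [5] / [6] / [7];  Q = [1, 2, 4, 7] / [3] / [5] / [6]
  Insert 1 (step 8): P = [1, 4, 8, 9] / [2] / [5] / [6] / [7];  Q = [1, 2, 4, 7] / [3] / [5] / [6] / [8]
  Insert 3 (step 9): P = [1, 3, 8, 9] / [2, 4] / [5] / [6] / [7];  Q = [1, 2, 4, 7] / [3, 9] / [5] / [6] / [8]
Final shape: (4, 2, 1, 1, 1).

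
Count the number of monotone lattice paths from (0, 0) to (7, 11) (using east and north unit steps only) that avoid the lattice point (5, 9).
Number of paths = 19812

Total paths from (0, 0) to (7, 11): C(18, 7) = 31824. Paths through (5, 9): (paths (0, 0) → (5, 9)) × (paths (5, 9) → (7, 11)) = C(14, 5) · C(4, 2) = 2002 · 6 = 12012. Avoidance count = 31824 − 12012 = 19812.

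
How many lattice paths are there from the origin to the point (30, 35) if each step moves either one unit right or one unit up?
Number of paths = 3009106305270645216

A monotone lattice path from (0, 0) to (30, 35) consists of 30 east steps and 35 north steps in some order, so it is determined by which 30 of the 65 steps are east. The count is C(65, 30) = 3009106305270645216.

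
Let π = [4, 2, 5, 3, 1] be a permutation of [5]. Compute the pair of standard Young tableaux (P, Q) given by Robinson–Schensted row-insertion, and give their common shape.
P = [1, 3] / [2, 5] / [4];  Q = [1, 3] / [2, 4] / [5];  common shape = (2, 2, 1)

Row-insert the values π_1, π_2, … into P one at a time, bumping the leftmost entry strictly greater than the inserted value down to the next row. The recording tableau Q records, in position (i, j), the step at which that cell was added to P.
  Insert 4 (step 1): P = [4];  Q = [1]
  Insert 2 (step 2): P = [2] / [4];  Q = [1] / [2]
  Insert 5 (step 3): P = [2, 5] / [4];  Q = [1, 3] / [2]
  Insert 3 (step 4): P = [2, 3] / [4, 5];  Q = [1, 3] / [2, 4]
  Insert 1 (step 5): P = [1, 3] / [2, 5] / [4];  Q = [1, 3] / [2, 4] / [5]
Final shape: (2, 2, 1).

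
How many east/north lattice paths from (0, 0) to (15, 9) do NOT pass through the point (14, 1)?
Number of paths = 1307369

Total paths from (0, 0) to (15, 9): C(24, 15) = 1307504. Paths through (14, 1): (paths (0, 0) → (14, 1)) × (paths (14, 1) → (15, 9)) = C(15, 14) · C(9, 1) = 15 · 9 = 135. Avoidance count = 1307504 − 135 = 1307369.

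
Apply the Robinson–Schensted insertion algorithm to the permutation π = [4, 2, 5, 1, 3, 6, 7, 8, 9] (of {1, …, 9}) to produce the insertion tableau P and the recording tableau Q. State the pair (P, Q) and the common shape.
P = [1, 3, 6, 7, 8, 9] / [2, 5] / [4];  Q = [1, 3, 6, 7, 8, 9] / [2, 5] / [4];  common shape = (6, 2, 1)

Row-insert the values π_1, π_2, … into P one at a time, bumping the leftmost entry strictly greater than the inserted value down to the next row. The recording tableau Q records, in position (i, j), the step at which that cell was added to P.
  Insert 4 (step 1): P = [4];  Q = [1]
  Insert 2 (step 2): P = [2] / [4];  Q = [1] / [2]
  Insert 5 (step 3): P = [2, 5] / [4];  Q = [1, 3] / [2]
  Insert 1 (step 4): P = [1, 5] / [2] / [4];  Q = [1, 3] / [2] / [4]
  Insert 3 (step 5): P = [1, 3] / [2, 5] / [4];  Q = [1, 3] / [2, 5] / [4]
  Insert 6 (step 6): P = [1, 3, 6] / [2, 5] / [4];  Q = [1, 3, 6] / [2, 5] / [4]
  Insert 7 (step 7): P = [1, 3, 6, 7] / [2, 5] / [4];  Q = [1, 3, 6, 7] / [2, 5] / [4]
  Insert 8 (step 8): P = [1, 3, 6, 7, 8] / [2, 5] / [4];  Q = [1, 3, 6, 7, 8] / [2, 5] / [4]
  Insert 9 (step 9): P = [1, 3, 6, 7, 8, 9] / [2, 5] / [4];  Q = [1, 3, 6, 7, 8, 9] / [2, 5] / [4]
Final shape: (6, 2, 1).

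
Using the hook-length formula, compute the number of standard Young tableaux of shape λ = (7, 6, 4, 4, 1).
# SYT of shape (7, 6, 4, 4, 1) = 1034633600

Hook-length formula: f^λ = n! / Π hook(c), product over all cells c of the Young diagram. For λ = (7, 6, 4, 4, 1), n = 22 boxes. Hook lengths by row (left-to-right, top-to-bottom): [11, 9, 8, 7, 4, 3, 1]; [9, 7, 6, 5, 2, 1]; [6, 4, 3, 2]; [5, 3, 2, 1]; [1]. Product of hooks = 1086375628800. So f^λ = 22! / 1086375628800 = 1124000727777607680000 / 1086375628800 = 1034633600.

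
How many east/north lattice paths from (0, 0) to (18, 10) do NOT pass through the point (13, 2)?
Number of paths = 12987975

Total paths from (0, 0) to (18, 10): C(28, 18) = 13123110. Paths through (13, 2): (paths (0, 0) → (13, 2)) × (paths (13, 2) → (18, 10)) = C(15, 13) · C(13, 5) = 105 · 1287 = 135135. Avoidance count = 13123110 − 135135 = 12987975.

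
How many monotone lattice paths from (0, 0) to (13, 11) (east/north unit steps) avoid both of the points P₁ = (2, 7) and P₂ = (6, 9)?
Number of paths = 2286264

Inclusion–exclusion. Total paths: C(24, 13) = 2496144. Through P₁: C(9, 2)·C(15, 11) = 49140. Through P₂: C(15, 6)·C(9, 7) = 180180. Since P₁ is strictly southwest of P₂, a monotone path through both must visit P₁ then P₂; paths through both = C(9, 2)·C(6, 4)·C(9, 7) = 19440. Avoid both = 2496144 − 49140 − 180180 + 19440 = 2286264.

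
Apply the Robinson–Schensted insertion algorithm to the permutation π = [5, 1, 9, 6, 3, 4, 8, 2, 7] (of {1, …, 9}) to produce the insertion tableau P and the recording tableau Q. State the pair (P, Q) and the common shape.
P = [1, 2, 4, 7] / [3, 6, 8] / [5] / [9];  Q = [1, 3, 6, 7] / [2, 4, 9] / [5] / [8];  common shape = (4, 3, 1, 1)

Row-insert the values π_1, π_2, … into P one at a time, bumping the leftmost entry strictly greater than the inserted value down to the next row. The recording tableau Q records, in position (i, j), the step at which that cell was added to P.
  Insert 5 (step 1): P = [5];  Q = [1]
  Insert 1 (step 2): P = [1] / [5];  Q = [1] / [2]
  Insert 9 (step 3): P = [1, 9] / [5];  Q = [1, 3] / [2]
  Insert 6 (step 4): P = [1, 6] / [5, 9];  Q = [1, 3] / [2, 4]
  Insert 3 (step 5): P = [1, 3] / [5, 6] / [9];  Q = [1, 3] / [2, 4] / [5]
  Insert 4 (step 6): P = [1, 3, 4] / [5, 6] / [9];  Q = [1, 3, 6] / [2, 4] / [5]
  Insert 8 (step 7): P = [1, 3, 4, 8] / [5, 6] / [9];  Q = [1, 3, 6, 7] / [2, 4] / [5]
  Insert 2 (step 8): P = [1, 2, 4, 8] / [3, 6] / [5] / [9];  Q = [1, 3, 6, 7] / [2, 4] / [5] / [8]
  Insert 7 (step 9): P = [1, 2, 4, 7] / [3, 6, 8] / [5] / [9];  Q = [1, 3, 6, 7] / [2, 4, 9] / [5] / [8]
Final shape: (4, 3, 1, 1).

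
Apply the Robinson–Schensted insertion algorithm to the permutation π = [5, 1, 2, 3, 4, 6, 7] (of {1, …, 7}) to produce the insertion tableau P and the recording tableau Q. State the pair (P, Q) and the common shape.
P = [1, 2, 3, 4, 6, 7] / [5];  Q = [1, 3, 4, 5, 6, 7] / [2];  common shape = (6, 1)

Row-insert the values π_1, π_2, … into P one at a time, bumping the leftmost entry strictly greater than the inserted value down to the next row. The recording tableau Q records, in position (i, j), the step at which that cell was added to P.
  Insert 5 (step 1): P = [5];  Q = [1]
  Insert 1 (step 2): P = [1] / [5];  Q = [1] / [2]
  Insert 2 (step 3): P = [1, 2] / [5];  Q = [1, 3] / [2]
  Insert 3 (step 4): P = [1, 2, 3] / [5];  Q = [1, 3, 4] / [2]
  Insert 4 (step 5): P = [1, 2, 3, 4] / [5];  Q = [1, 3, 4, 5] / [2]
  Insert 6 (step 6): P = [1, 2, 3, 4, 6] / [5];  Q = [1, 3, 4, 5, 6] / [2]
  Insert 7 (step 7): P = [1, 2, 3, 4, 6, 7] / [5];  Q = [1, 3, 4, 5, 6, 7] / [2]
Final shape: (6, 1).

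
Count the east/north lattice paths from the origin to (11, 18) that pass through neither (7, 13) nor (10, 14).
Number of paths = 16573890

Inclusion–exclusion. Total paths: C(29, 11) = 34597290. Through P₁: C(20, 7)·C(9, 4) = 9767520. Through P₂: C(24, 10)·C(5, 1) = 9806280. Since P₁ is strictly southwest of P₂, a monotone path through both must visit P₁ then P₂; paths through both = C(20, 7)·C(4, 3)·C(5, 1) = 1550400. Avoid both = 34597290 − 9767520 − 9806280 + 1550400 = 16573890.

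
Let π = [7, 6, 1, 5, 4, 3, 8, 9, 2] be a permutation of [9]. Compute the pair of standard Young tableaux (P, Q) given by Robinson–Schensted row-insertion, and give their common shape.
P = [1, 2, 8, 9] / [3] / [4] / [5] / [6] / [7];  Q = [1, 4, 7, 8] / [2] / [3] / [5] / [6] / [9];  common shape = (4, 1, 1, 1, 1, 1)

Row-insert the values π_1, π_2, … into P one at a time, bumping the leftmost entry strictly greater than the inserted value down to the next row. The recording tableau Q records, in position (i, j), the step at which that cell was added to P.
  Insert 7 (step 1): P = [7];  Q = [1]
  Insert 6 (step 2): P = [6] / [7];  Q = [1] / [2]
  Insert 1 (step 3): P = [1] / [6] / [7];  Q = [1] / [2] / [3]
  Insert 5 (step 4): P = [1, 5] / [6] / [7];  Q = [1, 4] / [2] / [3]
  Insert 4 (step 5): P = [1, 4] / [5] / [6] / [7];  Q = [1, 4] / [2] / [3] / [5]
  Insert 3 (step 6): P = [1, 3] / [4] / [5] / [6] / [7];  Q = [1, 4] / [2] / [3] / [5] / [6]
  Insert 8 (step 7): P = [1, 3, 8] / [4] / [5] / [6] / [7];  Q = [1, 4, 7] / [2] / [3] / [5] / [6]
  Insert 9 (step 8): P = [1, 3, 8, 9] / [4] / [5] / [6] / [7];  Q = [1, 4, 7, 8] / [2] / [3] / [5] / [6]
  Insert 2 (step 9): P = [1, 2, 8, 9] / [3] / [4] / [5] / [6] / [7];  Q = [1, 4, 7, 8] / [2] / [3] / [5] / [6] / [9]
Final shape: (4, 1, 1, 1, 1, 1).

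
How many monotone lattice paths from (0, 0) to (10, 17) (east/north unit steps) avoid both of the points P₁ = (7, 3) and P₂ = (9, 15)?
Number of paths = 4464933

Inclusion–exclusion. Total paths: C(27, 10) = 8436285. Through P₁: C(10, 7)·C(17, 3) = 81600. Through P₂: C(24, 9)·C(3, 1) = 3922512. Since P₁ is strictly southwest of P₂, a monotone path through both must visit P₁ then P₂; paths through both = C(10, 7)·C(14, 2)·C(3, 1) = 32760. Avoid both = 8436285 − 81600 − 3922512 + 32760 = 4464933.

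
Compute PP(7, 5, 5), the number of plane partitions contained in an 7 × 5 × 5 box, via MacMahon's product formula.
PP(7, 5, 5) = 30107635272

Evaluate the triple product over i = 1..7, j = 1..5, k = 1..5. The factors are (2/1) · (3/2) · (4/3) · (5/4) · (6/5) · (3/2) · (4/3) · (5/4) · … (175 factors total). The numerators and denominators telescope so the product is an integer; carrying out the multiplication exactly gives PP(7, 5, 5) = 30107635272.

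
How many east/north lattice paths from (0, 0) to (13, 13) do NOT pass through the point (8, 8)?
Number of paths = 7157360

Total paths from (0, 0) to (13, 13): C(26, 13) = 10400600. Paths through (8, 8): (paths (0, 0) → (8, 8)) × (paths (8, 8) → (13, 13)) = C(16, 8) · C(10, 5) = 12870 · 252 = 3243240. Avoidance count = 10400600 − 3243240 = 7157360.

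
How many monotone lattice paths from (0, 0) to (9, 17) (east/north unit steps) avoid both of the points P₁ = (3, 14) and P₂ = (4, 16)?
Number of paths = 3050600

Inclusion–exclusion. Total paths: C(26, 9) = 3124550. Through P₁: C(17, 3)·C(9, 6) = 57120. Through P₂: C(20, 4)·C(6, 5) = 29070. Since P₁ is strictly southwest of P₂, a monotone path through both must visit P₁ then P₂; paths through both = C(17, 3)·C(3, 1)·C(6, 5) = 12240. Avoid both = 3124550 − 57120 − 29070 + 12240 = 3050600.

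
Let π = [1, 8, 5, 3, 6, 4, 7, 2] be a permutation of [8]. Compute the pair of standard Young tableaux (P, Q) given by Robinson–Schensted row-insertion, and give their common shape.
P = [1, 2, 4, 7] / [3, 6] / [5] / [8];  Q = [1, 2, 5, 7] / [3, 6] / [4] / [8];  common shape = (4, 2, 1, 1)

Row-insert the values π_1, π_2, … into P one at a time, bumping the leftmost entry strictly greater than the inserted value down to the next row. The recording tableau Q records, in position (i, j), the step at which that cell was added to P.
  Insert 1 (step 1): P = [1];  Q = [1]
  Insert 8 (step 2): P = [1, 8];  Q = [1, 2]
  Insert 5 (step 3): P = [1, 5] / [8];  Q = [1, 2] / [3]
  Insert 3 (step 4): P = [1, 3] / [5] / [8];  Q = [1, 2] / [3] / [4]
  Insert 6 (step 5): P = [1, 3, 6] / [5] / [8];  Q = [1, 2, 5] / [3] / [4]
  Insert 4 (step 6): P = [1, 3, 4] / [5, 6] / [8];  Q = [1, 2, 5] / [3, 6] / [4]
  Insert 7 (step 7): P = [1, 3, 4, 7] / [5, 6] / [8];  Q = [1, 2, 5, 7] / [3, 6] / [4]
  Insert 2 (step 8): P = [1, 2, 4, 7] / [3, 6] / [5] / [8];  Q = [1, 2, 5, 7] / [3, 6] / [4] / [8]
Final shape: (4, 2, 1, 1).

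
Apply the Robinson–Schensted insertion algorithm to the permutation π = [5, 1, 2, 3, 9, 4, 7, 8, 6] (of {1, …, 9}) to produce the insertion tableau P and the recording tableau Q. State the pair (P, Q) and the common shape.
P = [1, 2, 3, 4, 6, 8] / [5, 7] / [9];  Q = [1, 3, 4, 5, 7, 8] / [2, 6] / [9];  common shape = (6, 2, 1)

Row-insert the values π_1, π_2, … into P one at a time, bumping the leftmost entry strictly greater than the inserted value down to the next row. The recording tableau Q records, in position (i, j), the step at which that cell was added to P.
  Insert 5 (step 1): P = [5];  Q = [1]
  Insert 1 (step 2): P = [1] / [5];  Q = [1] / [2]
  Insert 2 (step 3): P = [1, 2] / [5];  Q = [1, 3] / [2]
  Insert 3 (step 4): P = [1, 2, 3] / [5];  Q = [1, 3, 4] / [2]
  Insert 9 (step 5): P = [1, 2, 3, 9] / [5];  Q = [1, 3, 4, 5] / [2]
  Insert 4 (step 6): P = [1, 2, 3, 4] / [5, 9];  Q = [1, 3, 4, 5] / [2, 6]
  Insert 7 (step 7): P = [1, 2, 3, 4, 7] / [5, 9];  Q = [1, 3, 4, 5, 7] / [2, 6]
  Insert 8 (step 8): P = [1, 2, 3, 4, 7, 8] / [5, 9];  Q = [1, 3, 4, 5, 7, 8] / [2, 6]
  Insert 6 (step 9): P = [1, 2, 3, 4, 6, 8] / [5, 7] / [9];  Q = [1, 3, 4, 5, 7, 8] / [2, 6] / [9]
Final shape: (6, 2, 1).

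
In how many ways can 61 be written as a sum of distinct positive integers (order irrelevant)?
q(61) = 12076

A partition into distinct parts is a strictly decreasing sequence summing to n. The recurrence d(n, m) = d(n, m−1) + d(n−m, m−1) (use part m at most once) with q(n) = d(n, n) gives q(61) = 12076. (Euler's theorem: # distinct-part partitions = # odd-part partitions.)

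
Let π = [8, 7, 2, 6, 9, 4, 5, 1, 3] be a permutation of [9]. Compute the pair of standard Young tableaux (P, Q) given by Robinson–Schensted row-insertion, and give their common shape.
P = [1, 3, 5] / [2, 4] / [6, 9] / [7] / [8];  Q = [1, 4, 5] / [2, 7] / [3, 9] / [6] / [8];  common shape = (3, 2, 2, 1, 1)

Row-insert the values π_1, π_2, … into P one at a time, bumping the leftmost entry strictly greater than the inserted value down to the next row. The recording tableau Q records, in position (i, j), the step at which that cell was added to P.
  Insert 8 (step 1): P = [8];  Q = [1]
  Insert 7 (step 2): P = [7] / [8];  Q = [1] / [2]
  Insert 2 (step 3): P = [2] / [7] / [8];  Q = [1] / [2] / [3]
  Insert 6 (step 4): P = [2, 6] / [7] / [8];  Q = [1, 4] / [2] / [3]
  Insert 9 (step 5): P = [2, 6, 9] / [7] / [8];  Q = [1, 4, 5] / [2] / [3]
  Insert 4 (step 6): P = [2, 4, 9] / [6] / [7] / [8];  Q = [1, 4, 5] / [2] / [3] / [6]
  Insert 5 (step 7): P = [2, 4, 5] / [6, 9] / [7] / [8];  Q = [1, 4, 5] / [2, 7] / [3] / [6]
  Insert 1 (step 8): P = [1, 4, 5] / [2, 9] / [6] / [7] / [8];  Q = [1, 4, 5] / [2, 7] / [3] / [6] / [8]
  Insert 3 (step 9): P = [1, 3, 5] / [2, 4] / [6, 9] / [7] / [8];  Q = [1, 4, 5] / [2, 7] / [3, 9] / [6] / [8]
Final shape: (3, 2, 2, 1, 1).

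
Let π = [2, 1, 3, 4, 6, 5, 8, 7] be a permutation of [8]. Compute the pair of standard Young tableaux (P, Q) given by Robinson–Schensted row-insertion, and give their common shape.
P = [1, 3, 4, 5, 7] / [2, 6, 8];  Q = [1, 3, 4, 5, 7] / [2, 6, 8];  common shape = (5, 3)

Row-insert the values π_1, π_2, … into P one at a time, bumping the leftmost entry strictly greater than the inserted value down to the next row. The recording tableau Q records, in position (i, j), the step at which that cell was added to P.
  Insert 2 (step 1): P = [2];  Q = [1]
  Insert 1 (step 2): P = [1] / [2];  Q = [1] / [2]
  Insert 3 (step 3): P = [1, 3] / [2];  Q = [1, 3] / [2]
  Insert 4 (step 4): P = [1, 3, 4] / [2];  Q = [1, 3, 4] / [2]
  Insert 6 (step 5): P = [1, 3, 4, 6] / [2];  Q = [1, 3, 4, 5] / [2]
  Insert 5 (step 6): P = [1, 3, 4, 5] / [2, 6];  Q = [1, 3, 4, 5] / [2, 6]
  Insert 8 (step 7): P = [1, 3, 4, 5, 8] / [2, 6];  Q = [1, 3, 4, 5, 7] / [2, 6]
  Insert 7 (step 8): P = [1, 3, 4, 5, 7] / [2, 6, 8];  Q = [1, 3, 4, 5, 7] / [2, 6, 8]
Final shape: (5, 3).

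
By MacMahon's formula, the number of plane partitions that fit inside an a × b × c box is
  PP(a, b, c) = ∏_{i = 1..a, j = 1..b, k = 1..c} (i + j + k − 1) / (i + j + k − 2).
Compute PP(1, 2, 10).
PP(1, 2, 10) = 66

Evaluate the triple product over i = 1..1, j = 1..2, k = 1..10. The factors are (2/1) · (3/2) · (4/3) · (5/4) · (6/5) · (7/6) · (8/7) · (9/8) · … (20 factors total). The numerators and denominators telescope so the product is an integer; carrying out the multiplication exactly gives PP(1, 2, 10) = 66.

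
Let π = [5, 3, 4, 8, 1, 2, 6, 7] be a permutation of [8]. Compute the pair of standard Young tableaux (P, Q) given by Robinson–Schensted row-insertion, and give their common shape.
P = [1, 2, 6, 7] / [3, 4, 8] / [5];  Q = [1, 3, 4, 8] / [2, 6, 7] / [5];  common shape = (4, 3, 1)

Row-insert the values π_1, π_2, … into P one at a time, bumping the leftmost entry strictly greater than the inserted value down to the next row. The recording tableau Q records, in position (i, j), the step at which that cell was added to P.
  Insert 5 (step 1): P = [5];  Q = [1]
  Insert 3 (step 2): P = [3] / [5];  Q = [1] / [2]
  Insert 4 (step 3): P = [3, 4] / [5];  Q = [1, 3] / [2]
  Insert 8 (step 4): P = [3, 4, 8] / [5];  Q = [1, 3, 4] / [2]
  Insert 1 (step 5): P = [1, 4, 8] / [3] / [5];  Q = [1, 3, 4] / [2] / [5]
  Insert 2 (step 6): P = [1, 2, 8] / [3, 4] / [5];  Q = [1, 3, 4] / [2, 6] / [5]
  Insert 6 (step 7): P = [1, 2, 6] / [3, 4, 8] / [5];  Q = [1, 3, 4] / [2, 6, 7] / [5]
  Insert 7 (step 8): P = [1, 2, 6, 7] / [3, 4, 8] / [5];  Q = [1, 3, 4, 8] / [2, 6, 7] / [5]
Final shape: (4, 3, 1).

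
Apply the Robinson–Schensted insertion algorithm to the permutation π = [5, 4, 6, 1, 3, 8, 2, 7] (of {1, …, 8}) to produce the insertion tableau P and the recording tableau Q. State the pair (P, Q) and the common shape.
P = [1, 2, 7] / [3, 6, 8] / [4] / [5];  Q = [1, 3, 6] / [2, 5, 8] / [4] / [7];  common shape = (3, 3, 1, 1)

Row-insert the values π_1, π_2, … into P one at a time, bumping the leftmost entry strictly greater than the inserted value down to the next row. The recording tableau Q records, in position (i, j), the step at which that cell was added to P.
  Insert 5 (step 1): P = [5];  Q = [1]
  Insert 4 (step 2): P = [4] / [5];  Q = [1] / [2]
  Insert 6 (step 3): P = [4, 6] / [5];  Q = [1, 3] / [2]
  Insert 1 (step 4): P = [1, 6] / [4] / [5];  Q = [1, 3] / [2] / [4]
  Insert 3 (step 5): P = [1, 3] / [4, 6] / [5];  Q = [1, 3] / [2, 5] / [4]
  Insert 8 (step 6): P = [1, 3, 8] / [4, 6] / [5];  Q = [1, 3, 6] / [2, 5] / [4]
  Insert 2 (step 7): P = [1, 2, 8] / [3, 6] / [4] / [5];  Q = [1, 3, 6] / [2, 5] / [4] / [7]
  Insert 7 (step 8): P = [1, 2, 7] / [3, 6, 8] / [4] / [5];  Q = [1, 3, 6] / [2, 5, 8] / [4] / [7]
Final shape: (3, 3, 1, 1).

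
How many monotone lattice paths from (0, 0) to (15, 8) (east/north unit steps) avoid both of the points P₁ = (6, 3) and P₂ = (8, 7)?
Number of paths = 280746

Inclusion–exclusion. Total paths: C(23, 15) = 490314. Through P₁: C(9, 6)·C(14, 9) = 168168. Through P₂: C(15, 8)·C(8, 7) = 51480. Since P₁ is strictly southwest of P₂, a monotone path through both must visit P₁ then P₂; paths through both = C(9, 6)·C(6, 2)·C(8, 7) = 10080. Avoid both = 490314 − 168168 − 51480 + 10080 = 280746.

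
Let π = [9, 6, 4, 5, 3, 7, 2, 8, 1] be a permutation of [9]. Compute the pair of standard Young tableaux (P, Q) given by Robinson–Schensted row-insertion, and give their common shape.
P = [1, 5, 7, 8] / [2] / [3] / [4] / [6] / [9];  Q = [1, 4, 6, 8] / [2] / [3] / [5] / [7] / [9];  common shape = (4, 1, 1, 1, 1, 1)

Row-insert the values π_1, π_2, … into P one at a time, bumping the leftmost entry strictly greater than the inserted value down to the next row. The recording tableau Q records, in position (i, j), the step at which that cell was added to P.
  Insert 9 (step 1): P = [9];  Q = [1]
  Insert 6 (step 2): P = [6] / [9];  Q = [1] / [2]
  Insert 4 (step 3): P = [4] / [6] / [9];  Q = [1] / [2] / [3]
  Insert 5 (step 4): P = [4, 5] / [6] / [9];  Q = [1, 4] / [2] / [3]
  Insert 3 (step 5): P = [3, 5] / [4] / [6] / [9];  Q = [1, 4] / [2] / [3] / [5]
  Insert 7 (step 6): P = [3, 5, 7] / [4] / [6] / [9];  Q = [1, 4, 6] / [2] / [3] / [5]
  Insert 2 (step 7): P = [2, 5, 7] / [3] / [4] / [6] / [9];  Q = [1, 4, 6] / [2] / [3] / [5] / [7]
  Insert 8 (step 8): P = [2, 5, 7, 8] / [3] / [4] / [6] / [9];  Q = [1, 4, 6, 8] / [2] / [3] / [5] / [7]
  Insert 1 (step 9): P = [1, 5, 7, 8] / [2] / [3] / [4] / [6] / [9];  Q = [1, 4, 6, 8] / [2] / [3] / [5] / [7] / [9]
Final shape: (4, 1, 1, 1, 1, 1).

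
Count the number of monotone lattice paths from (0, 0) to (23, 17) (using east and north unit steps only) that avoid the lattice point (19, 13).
Number of paths = 64416226800

Total paths from (0, 0) to (23, 17): C(40, 23) = 88732378800. Paths through (19, 13): (paths (0, 0) → (19, 13)) × (paths (19, 13) → (23, 17)) = C(32, 19) · C(8, 4) = 347373600 · 70 = 24316152000. Avoidance count = 88732378800 − 24316152000 = 64416226800.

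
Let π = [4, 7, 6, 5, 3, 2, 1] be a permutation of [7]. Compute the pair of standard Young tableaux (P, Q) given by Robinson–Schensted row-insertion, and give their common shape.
P = [1, 5] / [2] / [3] / [4] / [6] / [7];  Q = [1, 2] / [3] / [4] / [5] / [6] / [7];  common shape = (2, 1, 1, 1, 1, 1)

Row-insert the values π_1, π_2, … into P one at a time, bumping the leftmost entry strictly greater than the inserted value down to the next row. The recording tableau Q records, in position (i, j), the step at which that cell was added to P.
  Insert 4 (step 1): P = [4];  Q = [1]
  Insert 7 (step 2): P = [4, 7];  Q = [1, 2]
  Insert 6 (step 3): P = [4, 6] / [7];  Q = [1, 2] / [3]
  Insert 5 (step 4): P = [4, 5] / [6] / [7];  Q = [1, 2] / [3] / [4]
  Insert 3 (step 5): P = [3, 5] / [4] / [6] / [7];  Q = [1, 2] / [3] / [4] / [5]
  Insert 2 (step 6): P = [2, 5] / [3] / [4] / [6] / [7];  Q = [1, 2] / [3] / [4] / [5] / [6]
  Insert 1 (step 7): P = [1, 5] / [2] / [3] / [4] / [6] / [7];  Q = [1, 2] / [3] / [4] / [5] / [6] / [7]
Final shape: (2, 1, 1, 1, 1, 1).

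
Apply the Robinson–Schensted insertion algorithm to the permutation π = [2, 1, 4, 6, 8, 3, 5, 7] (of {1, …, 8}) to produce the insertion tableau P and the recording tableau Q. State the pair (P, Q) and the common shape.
P = [1, 3, 5, 7] / [2, 4, 6, 8];  Q = [1, 3, 4, 5] / [2, 6, 7, 8];  common shape = (4, 4)

Row-insert the values π_1, π_2, … into P one at a time, bumping the leftmost entry strictly greater than the inserted value down to the next row. The recording tableau Q records, in position (i, j), the step at which that cell was added to P.
  Insert 2 (step 1): P = [2];  Q = [1]
  Insert 1 (step 2): P = [1] / [2];  Q = [1] / [2]
  Insert 4 (step 3): P = [1, 4] / [2];  Q = [1, 3] / [2]
  Insert 6 (step 4): P = [1, 4, 6] / [2];  Q = [1, 3, 4] / [2]
  Insert 8 (step 5): P = [1, 4, 6, 8] / [2];  Q = [1, 3, 4, 5] / [2]
  Insert 3 (step 6): P = [1, 3, 6, 8] / [2, 4];  Q = [1, 3, 4, 5] / [2, 6]
  Insert 5 (step 7): P = [1, 3, 5, 8] / [2, 4, 6];  Q = [1, 3, 4, 5] / [2, 6, 7]
  Insert 7 (step 8): P = [1, 3, 5, 7] / [2, 4, 6, 8];  Q = [1, 3, 4, 5] / [2, 6, 7, 8]
Final shape: (4, 4).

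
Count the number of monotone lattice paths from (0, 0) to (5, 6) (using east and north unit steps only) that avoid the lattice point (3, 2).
Number of paths = 312

Total paths from (0, 0) to (5, 6): C(11, 5) = 462. Paths through (3, 2): (paths (0, 0) → (3, 2)) × (paths (3, 2) → (5, 6)) = C(5, 3) · C(6, 2) = 10 · 15 = 150. Avoidance count = 462 − 150 = 312.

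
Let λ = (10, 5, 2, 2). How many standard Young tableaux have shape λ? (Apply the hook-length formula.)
# SYT of shape (10, 5, 2, 2) = 4263600

Hook-length formula: f^λ = n! / Π hook(c), product over all cells c of the Young diagram. For λ = (10, 5, 2, 2), n = 19 boxes. Hook lengths by row (left-to-right, top-to-bottom): [13, 12, 9, 8, 7, 5, 4, 3, 2, 1]; [7, 6, 3, 2, 1]; [3, 2]; [2, 1]. Product of hooks = 28531077120. So f^λ = 19! / 28531077120 = 121645100408832000 / 28531077120 = 4263600.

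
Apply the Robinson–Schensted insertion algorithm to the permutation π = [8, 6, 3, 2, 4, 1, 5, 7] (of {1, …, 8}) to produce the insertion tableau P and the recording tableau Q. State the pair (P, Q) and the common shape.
P = [1, 4, 5, 7] / [2] / [3] / [6] / [8];  Q = [1, 5, 7, 8] / [2] / [3] / [4] / [6];  common shape = (4, 1, 1, 1, 1)

Row-insert the values π_1, π_2, … into P one at a time, bumping the leftmost entry strictly greater than the inserted value down to the next row. The recording tableau Q records, in position (i, j), the step at which that cell was added to P.
  Insert 8 (step 1): P = [8];  Q = [1]
  Insert 6 (step 2): P = [6] / [8];  Q = [1] / [2]
  Insert 3 (step 3): P = [3] / [6] / [8];  Q = [1] / [2] / [3]
  Insert 2 (step 4): P = [2] / [3] / [6] / [8];  Q = [1] / [2] / [3] / [4]
  Insert 4 (step 5): P = [2, 4] / [3] / [6] / [8];  Q = [1, 5] / [2] / [3] / [4]
  Insert 1 (step 6): P = [1, 4] / [2] / [3] / [6] / [8];  Q = [1, 5] / [2] / [3] / [4] / [6]
  Insert 5 (step 7): P = [1, 4, 5] / [2] / [3] / [6] / [8];  Q = [1, 5, 7] / [2] / [3] / [4] / [6]
  Insert 7 (step 8): P = [1, 4, 5, 7] / [2] / [3] / [6] / [8];  Q = [1, 5, 7, 8] / [2] / [3] / [4] / [6]
Final shape: (4, 1, 1, 1, 1).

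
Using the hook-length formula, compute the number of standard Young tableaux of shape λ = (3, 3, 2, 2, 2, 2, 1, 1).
# SYT of shape (3, 3, 2, 2, 2, 2, 1, 1) = 68640

Hook-length formula: f^λ = n! / Π hook(c), product over all cells c of the Young diagram. For λ = (3, 3, 2, 2, 2, 2, 1, 1), n = 16 boxes. Hook lengths by row (left-to-right, top-to-bottom): [10, 7, 2]; [9, 6, 1]; [7, 4]; [6, 3]; [5, 2]; [4, 1]; [2]; [1]. Product of hooks = 304819200. So f^λ = 16! / 304819200 = 20922789888000 / 304819200 = 68640.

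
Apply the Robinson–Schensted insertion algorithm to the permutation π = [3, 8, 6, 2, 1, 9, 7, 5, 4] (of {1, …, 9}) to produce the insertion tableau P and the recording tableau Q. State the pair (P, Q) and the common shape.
P = [1, 4, 7] / [2, 5] / [3, 6] / [8, 9];  Q = [1, 2, 6] / [3, 7] / [4, 8] / [5, 9];  common shape = (3, 2, 2, 2)

Row-insert the values π_1, π_2, … into P one at a time, bumping the leftmost entry strictly greater than the inserted value down to the next row. The recording tableau Q records, in position (i, j), the step at which that cell was added to P.
  Insert 3 (step 1): P = [3];  Q = [1]
  Insert 8 (step 2): P = [3, 8];  Q = [1, 2]
  Insert 6 (step 3): P = [3, 6] / [8];  Q = [1, 2] / [3]
  Insert 2 (step 4): P = [2, 6] / [3] / [8];  Q = [1, 2] / [3] / [4]
  Insert 1 (step 5): P = [1, 6] / [2] / [3] / [8];  Q = [1, 2] / [3] / [4] / [5]
  Insert 9 (step 6): P = [1, 6, 9] / [2] / [3] / [8];  Q = [1, 2, 6] / [3] / [4] / [5]
  Insert 7 (step 7): P = [1, 6, 7] / [2, 9] / [3] / [8];  Q = [1, 2, 6] / [3, 7] / [4] / [5]
  Insert 5 (step 8): P = [1, 5, 7] / [2, 6] / [3, 9] / [8];  Q = [1, 2, 6] / [3, 7] / [4, 8] / [5]
  Insert 4 (step 9): P = [1, 4, 7] / [2, 5] / [3, 6] / [8, 9];  Q = [1, 2, 6] / [3, 7] / [4, 8] / [5, 9]
Final shape: (3, 2, 2, 2).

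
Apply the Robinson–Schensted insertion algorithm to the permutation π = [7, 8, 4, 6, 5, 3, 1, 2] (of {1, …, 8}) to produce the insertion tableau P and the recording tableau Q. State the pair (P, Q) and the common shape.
P = [1, 2] / [3, 5] / [4, 8] / [6] / [7];  Q = [1, 2] / [3, 4] / [5, 8] / [6] / [7];  common shape = (2, 2, 2, 1, 1)

Row-insert the values π_1, π_2, … into P one at a time, bumping the leftmost entry strictly greater than the inserted value down to the next row. The recording tableau Q records, in position (i, j), the step at which that cell was added to P.
  Insert 7 (step 1): P = [7];  Q = [1]
  Insert 8 (step 2): P = [7, 8];  Q = [1, 2]
  Insert 4 (step 3): P = [4, 8] / [7];  Q = [1, 2] / [3]
  Insert 6 (step 4): P = [4, 6] / [7, 8];  Q = [1, 2] / [3, 4]
  Insert 5 (step 5): P = [4, 5] / [6, 8] / [7];  Q = [1, 2] / [3, 4] / [5]
  Insert 3 (step 6): P = [3, 5] / [4, 8] / [6] / [7];  Q = [1, 2] / [3, 4] / [5] / [6]
  Insert 1 (step 7): P = [1, 5] / [3, 8] / [4] / [6] / [7];  Q = [1, 2] / [3, 4] / [5] / [6] / [7]
  Insert 2 (step 8): P = [1, 2] / [3, 5] / [4, 8] / [6] / [7];  Q = [1, 2] / [3, 4] / [5, 8] / [6] / [7]
Final shape: (2, 2, 2, 1, 1).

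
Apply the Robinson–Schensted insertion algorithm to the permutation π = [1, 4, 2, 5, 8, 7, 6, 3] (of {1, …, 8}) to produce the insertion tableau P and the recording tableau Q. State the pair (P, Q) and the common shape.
P = [1, 2, 3, 6] / [4, 5] / [7] / [8];  Q = [1, 2, 4, 5] / [3, 6] / [7] / [8];  common shape = (4, 2, 1, 1)

Row-insert the values π_1, π_2, … into P one at a time, bumping the leftmost entry strictly greater than the inserted value down to the next row. The recording tableau Q records, in position (i, j), the step at which that cell was added to P.
  Insert 1 (step 1): P = [1];  Q = [1]
  Insert 4 (step 2): P = [1, 4];  Q = [1, 2]
  Insert 2 (step 3): P = [1, 2] / [4];  Q = [1, 2] / [3]
  Insert 5 (step 4): P = [1, 2, 5] / [4];  Q = [1, 2, 4] / [3]
  Insert 8 (step 5): P = [1, 2, 5, 8] / [4];  Q = [1, 2, 4, 5] / [3]
  Insert 7 (step 6): P = [1, 2, 5, 7] / [4, 8];  Q = [1, 2, 4, 5] / [3, 6]
  Insert 6 (step 7): P = [1, 2, 5, 6] / [4, 7] / [8];  Q = [1, 2, 4, 5] / [3, 6] / [7]
  Insert 3 (step 8): P = [1, 2, 3, 6] / [4, 5] / [7] / [8];  Q = [1, 2, 4, 5] / [3, 6] / [7] / [8]
Final shape: (4, 2, 1, 1).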